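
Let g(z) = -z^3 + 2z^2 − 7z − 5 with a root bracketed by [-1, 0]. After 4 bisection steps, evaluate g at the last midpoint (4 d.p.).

-0.2517

m = -0.5, g(m) = -0.875 (−); new bracket [-1, -0.5]
m = -0.75, g(m) = 1.796875 (+); new bracket [-0.75, -0.5]
m = -0.625, g(m) = 0.400391 (+); new bracket [-0.625, -0.5]
m = -0.5625, g(m) = -0.2517 (−); new bracket [-0.625, -0.5625]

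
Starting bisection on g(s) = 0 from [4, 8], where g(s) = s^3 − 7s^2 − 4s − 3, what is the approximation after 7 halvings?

m = 6, g(m) = -63 (−); new bracket [6, 8]
m = 7, g(m) = -31 (−); new bracket [7, 8]
m = 7.5, g(m) = -4.875 (−); new bracket [7.5, 8]
m = 7.75, g(m) = 11.0469 (+); new bracket [7.5, 7.75]
m = 7.625, g(m) = 2.8379 (+); new bracket [7.5, 7.625]
m = 7.5625, g(m) = -1.0798 (−); new bracket [7.5625, 7.625]
m = 7.59375, g(m) = 0.8636 (+); new bracket [7.5625, 7.59375]

7.59375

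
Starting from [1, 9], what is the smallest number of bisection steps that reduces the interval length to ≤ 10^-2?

Width after n steps is 8/2^n. Need 2^n ≥ 8/10^-2 = 800.
2^9 = 512 < 800 ≤ 2^10 = 1024, so n = 10.

10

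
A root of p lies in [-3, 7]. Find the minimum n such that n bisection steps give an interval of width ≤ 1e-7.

27

Width after n steps is 10/2^n. Need 2^n ≥ 10/1e-7 = 100000000.
2^26 = 67108864 < 100000000 ≤ 2^27 = 134217728, so n = 27.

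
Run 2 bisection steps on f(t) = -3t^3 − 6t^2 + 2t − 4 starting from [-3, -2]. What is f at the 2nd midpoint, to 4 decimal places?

m = -2.5, f(m) = 0.375 (+); new bracket [-2.5, -2]
m = -2.25, f(m) = -4.703125 (−); new bracket [-2.5, -2.25]

-4.7031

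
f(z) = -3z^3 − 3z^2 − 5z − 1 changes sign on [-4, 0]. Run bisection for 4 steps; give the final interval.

z = -2 gives f = 21, positive; keep [-2, 0]
z = -1 gives f = 4, positive; keep [-1, 0]
z = -0.5 gives f = 1.125, positive; keep [-0.5, 0]
z = -0.25 gives f = 0.1094, positive; keep [-0.25, 0]

[-0.25, 0]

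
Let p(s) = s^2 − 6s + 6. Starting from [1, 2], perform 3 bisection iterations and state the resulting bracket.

p(1.5) = -0.75 < 0, so the root lies in [1, 1.5]
p(1.25) = 0.0625 > 0, so the root lies in [1.25, 1.5]
p(1.375) = -0.359375 < 0, so the root lies in [1.25, 1.375]

[1.25, 1.375]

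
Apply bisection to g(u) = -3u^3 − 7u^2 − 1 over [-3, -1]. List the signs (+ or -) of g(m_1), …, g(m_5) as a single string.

midpoint -2: g = -5 < 0 → [-3, -2]
midpoint -2.5: g = 2.125 > 0 → [-2.5, -2]
midpoint -2.25: g = -2.265625 < 0 → [-2.5, -2.25]
midpoint -2.375: g = -0.2949 < 0 → [-2.5, -2.375]
midpoint -2.4375: g = 0.8567 > 0 → [-2.4375, -2.375]

-+--+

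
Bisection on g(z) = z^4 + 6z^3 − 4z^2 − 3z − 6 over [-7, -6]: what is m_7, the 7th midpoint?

-6.5546875

g(-6.5) = -18.1875 < 0, so the root lies in [-7, -6.5]
g(-6.75) = 62.660156 > 0, so the root lies in [-6.75, -6.5]
g(-6.625) = 20.047119 > 0, so the root lies in [-6.625, -6.5]
g(-6.5625) = 0.3975 > 0, so the root lies in [-6.5625, -6.5]
g(-6.53125) = -9.0262 < 0, so the root lies in [-6.5625, -6.53125]
g(-6.546875) = -4.3474 < 0, so the root lies in [-6.5625, -6.546875]
g(-6.5546875) = -1.9833 < 0, so the root lies in [-6.5625, -6.5546875]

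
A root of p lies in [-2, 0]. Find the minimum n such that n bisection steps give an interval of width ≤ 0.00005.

16

Width after n steps is 2/2^n. Need 2^n ≥ 2/0.00005 = 40000.
2^15 = 32768 < 40000 ≤ 2^16 = 65536, so n = 16.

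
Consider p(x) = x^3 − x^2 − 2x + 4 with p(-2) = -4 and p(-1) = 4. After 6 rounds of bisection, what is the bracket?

m = -1.5, p(m) = 1.375 (+); new bracket [-2, -1.5]
m = -1.75, p(m) = -0.921875 (−); new bracket [-1.75, -1.5]
m = -1.625, p(m) = 0.318359 (+); new bracket [-1.75, -1.625]
m = -1.6875, p(m) = -0.2781 (−); new bracket [-1.6875, -1.625]
m = -1.65625, p(m) = 0.026 (+); new bracket [-1.6875, -1.65625]
m = -1.671875, p(m) = -0.1246 (−); new bracket [-1.671875, -1.65625]

[-1.671875, -1.65625]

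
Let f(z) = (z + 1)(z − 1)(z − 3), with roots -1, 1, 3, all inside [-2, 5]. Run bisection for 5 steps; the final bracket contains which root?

3

f(1.5) = -1.875 < 0, so the root lies in [1.5, 5]
f(3.25) = 2.390625 > 0, so the root lies in [1.5, 3.25]
f(2.375) = -2.900391 < 0, so the root lies in [2.375, 3.25]
f(2.8125) = -1.2957 < 0, so the root lies in [2.8125, 3.25]
f(3.03125) = 0.2559 > 0, so the root lies in [2.8125, 3.03125]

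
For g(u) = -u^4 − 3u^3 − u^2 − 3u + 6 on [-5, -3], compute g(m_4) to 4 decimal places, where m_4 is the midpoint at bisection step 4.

1.7947

u = -4 gives g = -62, negative; keep [-4, -3]
u = -3.5 gives g = -17.1875, negative; keep [-3.5, -3]
u = -3.25 gives g = -3.394531, negative; keep [-3.25, -3]
u = -3.125 gives g = 1.7947, positive; keep [-3.25, -3.125]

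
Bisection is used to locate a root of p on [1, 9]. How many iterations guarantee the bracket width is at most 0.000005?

21

Width after n steps is 8/2^n. Need 2^n ≥ 8/0.000005 = 1600000.
2^20 = 1048576 < 1600000 ≤ 2^21 = 2097152, so n = 21.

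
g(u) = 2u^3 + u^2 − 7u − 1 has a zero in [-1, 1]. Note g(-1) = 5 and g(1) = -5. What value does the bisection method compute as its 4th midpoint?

-0.125

m = 0, g(m) = -1 (−); new bracket [-1, 0]
m = -0.5, g(m) = 2.5 (+); new bracket [-0.5, 0]
m = -0.25, g(m) = 0.78125 (+); new bracket [-0.25, 0]
m = -0.125, g(m) = -0.1133 (−); new bracket [-0.25, -0.125]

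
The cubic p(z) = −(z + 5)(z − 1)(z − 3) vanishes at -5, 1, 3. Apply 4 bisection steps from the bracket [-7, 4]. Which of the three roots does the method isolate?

m = -1.5, p(m) = -39.375 (−); new bracket [-7, -1.5]
m = -4.25, p(m) = -28.546875 (−); new bracket [-7, -4.25]
m = -5.625, p(m) = 35.712891 (+); new bracket [-5.625, -4.25]
m = -4.9375, p(m) = -2.9456 (−); new bracket [-5.625, -4.9375]

-5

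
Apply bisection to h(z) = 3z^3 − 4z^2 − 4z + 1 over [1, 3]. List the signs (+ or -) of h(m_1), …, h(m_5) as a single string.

midpoint 2: h = 1 > 0 → [1, 2]
midpoint 1.5: h = -3.875 < 0 → [1.5, 2]
midpoint 1.75: h = -2.171875 < 0 → [1.75, 2]
midpoint 1.875: h = -0.7871 < 0 → [1.875, 2]
midpoint 1.9375: h = 0.054 > 0 → [1.875, 1.9375]

+---+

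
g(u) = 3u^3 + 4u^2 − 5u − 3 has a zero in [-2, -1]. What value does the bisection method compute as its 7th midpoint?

midpoint -1.5: g = 3.375 > 0 → [-2, -1.5]
midpoint -1.75: g = 1.921875 > 0 → [-2, -1.75]
midpoint -1.875: g = 0.662109 > 0 → [-2, -1.875]
midpoint -1.9375: g = -0.1165 < 0 → [-1.9375, -1.875]
midpoint -1.90625: g = 0.2857 > 0 → [-1.9375, -1.90625]
midpoint -1.921875: g = 0.0879 > 0 → [-1.9375, -1.921875]
midpoint -1.9296875: g = -0.0135 < 0 → [-1.9296875, -1.921875]

-1.9296875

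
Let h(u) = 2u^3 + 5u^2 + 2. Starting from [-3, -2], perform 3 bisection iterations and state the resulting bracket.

midpoint -2.5: h = 2 > 0 → [-3, -2.5]
midpoint -2.75: h = -1.78125 < 0 → [-2.75, -2.5]
midpoint -2.625: h = 0.277344 > 0 → [-2.75, -2.625]

[-2.75, -2.625]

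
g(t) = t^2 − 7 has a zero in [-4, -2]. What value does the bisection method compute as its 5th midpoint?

m = -3, g(m) = 2 (+); new bracket [-3, -2]
m = -2.5, g(m) = -0.75 (−); new bracket [-3, -2.5]
m = -2.75, g(m) = 0.5625 (+); new bracket [-2.75, -2.5]
m = -2.625, g(m) = -0.1094 (−); new bracket [-2.75, -2.625]
m = -2.6875, g(m) = 0.2227 (+); new bracket [-2.6875, -2.625]

-2.6875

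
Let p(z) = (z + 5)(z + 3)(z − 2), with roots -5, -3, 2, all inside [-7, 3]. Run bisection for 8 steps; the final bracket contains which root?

2

m = -2, p(m) = -12 (−); new bracket [-2, 3]
m = 0.5, p(m) = -28.875 (−); new bracket [0.5, 3]
m = 1.75, p(m) = -8.015625 (−); new bracket [1.75, 3]
m = 2.375, p(m) = 14.8652 (+); new bracket [1.75, 2.375]
m = 2.0625, p(m) = 2.2346 (+); new bracket [1.75, 2.0625]
m = 1.90625, p(m) = -3.1766 (−); new bracket [1.90625, 2.0625]
m = 1.984375, p(m) = -0.5439 (−); new bracket [1.984375, 2.0625]
m = 2.0234375, p(m) = 0.8269 (+); new bracket [1.984375, 2.0234375]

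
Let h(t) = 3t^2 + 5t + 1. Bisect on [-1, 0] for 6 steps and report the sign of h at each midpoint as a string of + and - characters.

--+++-

midpoint -0.5: h = -0.75 < 0 → [-0.5, 0]
midpoint -0.25: h = -0.0625 < 0 → [-0.25, 0]
midpoint -0.125: h = 0.421875 > 0 → [-0.25, -0.125]
midpoint -0.1875: h = 0.168 > 0 → [-0.25, -0.1875]
midpoint -0.21875: h = 0.0498 > 0 → [-0.25, -0.21875]
midpoint -0.234375: h = -0.0071 < 0 → [-0.234375, -0.21875]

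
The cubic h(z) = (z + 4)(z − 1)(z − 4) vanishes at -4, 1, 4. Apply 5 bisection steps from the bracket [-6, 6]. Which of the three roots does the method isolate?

midpoint 0: h = 16 > 0 → [-6, 0]
midpoint -3: h = 28 > 0 → [-6, -3]
midpoint -4.5: h = -23.375 < 0 → [-4.5, -3]
midpoint -3.75: h = 9.2031 > 0 → [-4.5, -3.75]
midpoint -4.125: h = -5.2051 < 0 → [-4.125, -3.75]

-4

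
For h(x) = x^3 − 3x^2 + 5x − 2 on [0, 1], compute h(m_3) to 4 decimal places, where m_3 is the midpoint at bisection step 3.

x = 0.5 gives h = -0.125, negative; keep [0.5, 1]
x = 0.75 gives h = 0.484375, positive; keep [0.5, 0.75]
x = 0.625 gives h = 0.197266, positive; keep [0.5, 0.625]

0.1973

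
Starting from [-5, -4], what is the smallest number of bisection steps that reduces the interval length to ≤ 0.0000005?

21

Width after n steps is 1/2^n. Need 2^n ≥ 1/0.0000005 = 2000000.
2^20 = 1048576 < 2000000 ≤ 2^21 = 2097152, so n = 21.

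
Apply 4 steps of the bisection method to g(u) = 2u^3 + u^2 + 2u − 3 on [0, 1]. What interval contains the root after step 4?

u = 0.5 gives g = -1.5, negative; keep [0.5, 1]
u = 0.75 gives g = -0.09375, negative; keep [0.75, 1]
u = 0.875 gives g = 0.855469, positive; keep [0.75, 0.875]
u = 0.8125 gives g = 0.3579, positive; keep [0.75, 0.8125]

[0.75, 0.8125]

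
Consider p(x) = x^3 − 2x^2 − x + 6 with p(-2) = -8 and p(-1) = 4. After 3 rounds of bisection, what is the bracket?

[-1.5, -1.375]

m = -1.5, p(m) = -0.375 (−); new bracket [-1.5, -1]
m = -1.25, p(m) = 2.171875 (+); new bracket [-1.5, -1.25]
m = -1.375, p(m) = 0.994141 (+); new bracket [-1.5, -1.375]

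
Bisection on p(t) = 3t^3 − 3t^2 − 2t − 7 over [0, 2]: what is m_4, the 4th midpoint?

m = 1, p(m) = -9 (−); new bracket [1, 2]
m = 1.5, p(m) = -6.625 (−); new bracket [1.5, 2]
m = 1.75, p(m) = -3.609375 (−); new bracket [1.75, 2]
m = 1.875, p(m) = -1.5215 (−); new bracket [1.875, 2]

1.875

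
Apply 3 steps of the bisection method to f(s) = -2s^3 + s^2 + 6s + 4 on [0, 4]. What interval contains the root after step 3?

f(2) = 4 > 0, so the root lies in [2, 4]
f(3) = -23 < 0, so the root lies in [2, 3]
f(2.5) = -6 < 0, so the root lies in [2, 2.5]

[2, 2.5]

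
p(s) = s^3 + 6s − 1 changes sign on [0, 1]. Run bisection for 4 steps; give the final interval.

[0.125, 0.1875]

m = 0.5, p(m) = 2.125 (+); new bracket [0, 0.5]
m = 0.25, p(m) = 0.515625 (+); new bracket [0, 0.25]
m = 0.125, p(m) = -0.248047 (−); new bracket [0.125, 0.25]
m = 0.1875, p(m) = 0.1316 (+); new bracket [0.125, 0.1875]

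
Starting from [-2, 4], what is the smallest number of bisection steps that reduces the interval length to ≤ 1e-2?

10

Width after n steps is 6/2^n. Need 2^n ≥ 6/1e-2 = 600.
2^9 = 512 < 600 ≤ 2^10 = 1024, so n = 10.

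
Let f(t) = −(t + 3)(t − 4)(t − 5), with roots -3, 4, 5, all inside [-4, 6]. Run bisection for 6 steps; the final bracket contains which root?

-3

m = 1, f(m) = -48 (−); new bracket [-4, 1]
m = -1.5, f(m) = -53.625 (−); new bracket [-4, -1.5]
m = -2.75, f(m) = -13.078125 (−); new bracket [-4, -2.75]
m = -3.375, f(m) = 23.1621 (+); new bracket [-3.375, -2.75]
m = -3.0625, f(m) = 3.5588 (+); new bracket [-3.0625, -2.75]
m = -2.90625, f(m) = -5.119 (−); new bracket [-3.0625, -2.90625]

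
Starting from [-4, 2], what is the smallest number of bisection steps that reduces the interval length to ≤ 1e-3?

13

Width after n steps is 6/2^n. Need 2^n ≥ 6/1e-3 = 6000.
2^12 = 4096 < 6000 ≤ 2^13 = 8192, so n = 13.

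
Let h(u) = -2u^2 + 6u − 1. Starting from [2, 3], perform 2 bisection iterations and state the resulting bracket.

[2.75, 3]

midpoint 2.5: h = 1.5 > 0 → [2.5, 3]
midpoint 2.75: h = 0.375 > 0 → [2.75, 3]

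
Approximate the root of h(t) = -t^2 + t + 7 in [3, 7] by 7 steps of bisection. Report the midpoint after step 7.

t = 5 gives h = -13, negative; keep [3, 5]
t = 4 gives h = -5, negative; keep [3, 4]
t = 3.5 gives h = -1.75, negative; keep [3, 3.5]
t = 3.25 gives h = -0.3125, negative; keep [3, 3.25]
t = 3.125 gives h = 0.3594, positive; keep [3.125, 3.25]
t = 3.1875 gives h = 0.0273, positive; keep [3.1875, 3.25]
t = 3.21875 gives h = -0.1416, negative; keep [3.1875, 3.21875]

3.21875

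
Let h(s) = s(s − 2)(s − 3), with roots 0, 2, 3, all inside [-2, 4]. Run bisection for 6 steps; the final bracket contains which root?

0

midpoint 1: h = 2 > 0 → [-2, 1]
midpoint -0.5: h = -4.375 < 0 → [-0.5, 1]
midpoint 0.25: h = 1.203125 > 0 → [-0.5, 0.25]
midpoint -0.125: h = -0.8301 < 0 → [-0.125, 0.25]
midpoint 0.0625: h = 0.3557 > 0 → [-0.125, 0.0625]
midpoint -0.03125: h = -0.1924 < 0 → [-0.03125, 0.0625]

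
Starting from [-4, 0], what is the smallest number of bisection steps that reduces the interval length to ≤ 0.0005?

Width after n steps is 4/2^n. Need 2^n ≥ 4/0.0005 = 8000.
2^12 = 4096 < 8000 ≤ 2^13 = 8192, so n = 13.

13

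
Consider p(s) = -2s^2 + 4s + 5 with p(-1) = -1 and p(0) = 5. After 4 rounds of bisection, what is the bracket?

m = -0.5, p(m) = 2.5 (+); new bracket [-1, -0.5]
m = -0.75, p(m) = 0.875 (+); new bracket [-1, -0.75]
m = -0.875, p(m) = -0.03125 (−); new bracket [-0.875, -0.75]
m = -0.8125, p(m) = 0.4297 (+); new bracket [-0.875, -0.8125]

[-0.875, -0.8125]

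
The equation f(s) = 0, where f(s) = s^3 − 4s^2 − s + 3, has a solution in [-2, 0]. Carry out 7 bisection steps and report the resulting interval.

f(-1) = -1 < 0, so the root lies in [-1, 0]
f(-0.5) = 2.375 > 0, so the root lies in [-1, -0.5]
f(-0.75) = 1.078125 > 0, so the root lies in [-1, -0.75]
f(-0.875) = 0.1426 > 0, so the root lies in [-1, -0.875]
f(-0.9375) = -0.4021 < 0, so the root lies in [-0.9375, -0.875]
f(-0.90625) = -0.1232 < 0, so the root lies in [-0.90625, -0.875]
f(-0.890625) = 0.0113 > 0, so the root lies in [-0.90625, -0.890625]

[-0.90625, -0.890625]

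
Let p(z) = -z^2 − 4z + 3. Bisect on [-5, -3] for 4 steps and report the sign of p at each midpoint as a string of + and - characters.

++-+

midpoint -4: p = 3 > 0 → [-5, -4]
midpoint -4.5: p = 0.75 > 0 → [-5, -4.5]
midpoint -4.75: p = -0.5625 < 0 → [-4.75, -4.5]
midpoint -4.625: p = 0.1094 > 0 → [-4.75, -4.625]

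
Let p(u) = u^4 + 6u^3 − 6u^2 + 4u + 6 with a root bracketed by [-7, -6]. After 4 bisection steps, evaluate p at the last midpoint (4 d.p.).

2.5025

p(-6.5) = -136.1875 < 0, so the root lies in [-7, -6.5]
p(-6.75) = -63.714844 < 0, so the root lies in [-7, -6.75]
p(-6.875) = -20.761475 < 0, so the root lies in [-7, -6.875]
p(-6.9375) = 2.5025 > 0, so the root lies in [-6.9375, -6.875]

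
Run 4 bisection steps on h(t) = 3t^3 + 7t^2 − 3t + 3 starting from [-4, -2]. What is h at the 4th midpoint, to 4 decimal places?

midpoint -3: h = -6 < 0 → [-3, -2]
midpoint -2.5: h = 7.375 > 0 → [-3, -2.5]
midpoint -2.75: h = 1.796875 > 0 → [-3, -2.75]
midpoint -2.875: h = -1.8066 < 0 → [-2.875, -2.75]

-1.8066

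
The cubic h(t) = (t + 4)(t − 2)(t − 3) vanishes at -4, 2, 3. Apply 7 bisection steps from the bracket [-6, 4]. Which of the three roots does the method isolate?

-4

m = -1, h(m) = 36 (+); new bracket [-6, -1]
m = -3.5, h(m) = 17.875 (+); new bracket [-6, -3.5]
m = -4.75, h(m) = -39.234375 (−); new bracket [-4.75, -3.5]
m = -4.125, h(m) = -5.4551 (−); new bracket [-4.125, -3.5]
m = -3.8125, h(m) = 7.4246 (+); new bracket [-4.125, -3.8125]
m = -3.96875, h(m) = 1.2998 (+); new bracket [-4.125, -3.96875]
m = -4.046875, h(m) = -1.9974 (−); new bracket [-4.046875, -3.96875]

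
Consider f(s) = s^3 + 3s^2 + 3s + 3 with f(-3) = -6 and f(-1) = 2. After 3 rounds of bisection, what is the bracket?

[-2.5, -2.25]

s = -2 gives f = 1, positive; keep [-3, -2]
s = -2.5 gives f = -1.375, negative; keep [-2.5, -2]
s = -2.25 gives f = 0.046875, positive; keep [-2.5, -2.25]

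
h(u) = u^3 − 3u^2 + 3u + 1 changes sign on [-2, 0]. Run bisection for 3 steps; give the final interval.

m = -1, h(m) = -6 (−); new bracket [-1, 0]
m = -0.5, h(m) = -1.375 (−); new bracket [-0.5, 0]
m = -0.25, h(m) = 0.046875 (+); new bracket [-0.5, -0.25]

[-0.5, -0.25]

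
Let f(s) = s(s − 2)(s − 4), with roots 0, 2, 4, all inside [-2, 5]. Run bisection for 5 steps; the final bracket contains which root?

0

f(1.5) = 1.875 > 0, so the root lies in [-2, 1.5]
f(-0.25) = -2.390625 < 0, so the root lies in [-0.25, 1.5]
f(0.625) = 2.900391 > 0, so the root lies in [-0.25, 0.625]
f(0.1875) = 1.2957 > 0, so the root lies in [-0.25, 0.1875]
f(-0.03125) = -0.2559 < 0, so the root lies in [-0.03125, 0.1875]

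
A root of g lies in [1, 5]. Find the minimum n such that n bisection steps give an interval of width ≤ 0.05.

7

Width after n steps is 4/2^n. Need 2^n ≥ 4/0.05 = 80.
2^6 = 64 < 80 ≤ 2^7 = 128, so n = 7.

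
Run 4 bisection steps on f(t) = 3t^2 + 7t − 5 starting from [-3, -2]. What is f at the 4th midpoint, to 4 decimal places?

m = -2.5, f(m) = -3.75 (−); new bracket [-3, -2.5]
m = -2.75, f(m) = -1.5625 (−); new bracket [-3, -2.75]
m = -2.875, f(m) = -0.328125 (−); new bracket [-3, -2.875]
m = -2.9375, f(m) = 0.3242 (+); new bracket [-2.9375, -2.875]

0.3242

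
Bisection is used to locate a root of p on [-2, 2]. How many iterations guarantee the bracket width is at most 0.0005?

Width after n steps is 4/2^n. Need 2^n ≥ 4/0.0005 = 8000.
2^12 = 4096 < 8000 ≤ 2^13 = 8192, so n = 13.

13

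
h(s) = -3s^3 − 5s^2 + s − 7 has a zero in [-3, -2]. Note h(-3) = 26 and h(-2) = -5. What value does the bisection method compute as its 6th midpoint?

m = -2.5, h(m) = 6.125 (+); new bracket [-2.5, -2]
m = -2.25, h(m) = -0.390625 (−); new bracket [-2.5, -2.25]
m = -2.375, h(m) = 2.611328 (+); new bracket [-2.375, -2.25]
m = -2.3125, h(m) = 1.0486 (+); new bracket [-2.3125, -2.25]
m = -2.28125, h(m) = 0.3138 (+); new bracket [-2.28125, -2.25]
m = -2.265625, h(m) = -0.0422 (−); new bracket [-2.28125, -2.265625]

-2.265625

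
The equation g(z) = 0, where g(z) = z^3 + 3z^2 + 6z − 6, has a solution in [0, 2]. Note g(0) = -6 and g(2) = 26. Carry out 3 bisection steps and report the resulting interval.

[0.5, 0.75]

z = 1 gives g = 4, positive; keep [0, 1]
z = 0.5 gives g = -2.125, negative; keep [0.5, 1]
z = 0.75 gives g = 0.609375, positive; keep [0.5, 0.75]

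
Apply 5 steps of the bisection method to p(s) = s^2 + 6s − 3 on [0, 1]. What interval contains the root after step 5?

p(0.5) = 0.25 > 0, so the root lies in [0, 0.5]
p(0.25) = -1.4375 < 0, so the root lies in [0.25, 0.5]
p(0.375) = -0.609375 < 0, so the root lies in [0.375, 0.5]
p(0.4375) = -0.1836 < 0, so the root lies in [0.4375, 0.5]
p(0.46875) = 0.0322 > 0, so the root lies in [0.4375, 0.46875]

[0.4375, 0.46875]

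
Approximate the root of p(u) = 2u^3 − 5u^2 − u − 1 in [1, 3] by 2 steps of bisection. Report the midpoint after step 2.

2.5

m = 2, p(m) = -7 (−); new bracket [2, 3]
m = 2.5, p(m) = -3.5 (−); new bracket [2.5, 3]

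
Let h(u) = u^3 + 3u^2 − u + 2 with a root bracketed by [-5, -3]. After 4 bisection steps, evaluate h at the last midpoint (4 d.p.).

h(-4) = -10 < 0, so the root lies in [-4, -3]
h(-3.5) = -0.625 < 0, so the root lies in [-3.5, -3]
h(-3.25) = 2.609375 > 0, so the root lies in [-3.5, -3.25]
h(-3.375) = 1.1035 > 0, so the root lies in [-3.5, -3.375]

1.1035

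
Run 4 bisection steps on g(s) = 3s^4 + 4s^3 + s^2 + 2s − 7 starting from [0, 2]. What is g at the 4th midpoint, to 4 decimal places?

m = 1, g(m) = 3 (+); new bracket [0, 1]
m = 0.5, g(m) = -5.0625 (−); new bracket [0.5, 1]
m = 0.75, g(m) = -2.300781 (−); new bracket [0.75, 1]
m = 0.875, g(m) = -0.0461 (−); new bracket [0.875, 1]

-0.0461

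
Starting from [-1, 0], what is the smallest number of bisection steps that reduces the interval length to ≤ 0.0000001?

24

Width after n steps is 1/2^n. Need 2^n ≥ 1/0.0000001 = 10000000.
2^23 = 8388608 < 10000000 ≤ 2^24 = 16777216, so n = 24.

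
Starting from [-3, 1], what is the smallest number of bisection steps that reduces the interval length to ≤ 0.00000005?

27

Width after n steps is 4/2^n. Need 2^n ≥ 4/0.00000005 = 80000000.
2^26 = 67108864 < 80000000 ≤ 2^27 = 134217728, so n = 27.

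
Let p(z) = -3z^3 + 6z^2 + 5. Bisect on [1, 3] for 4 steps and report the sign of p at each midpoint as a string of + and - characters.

z = 2 gives p = 5, positive; keep [2, 3]
z = 2.5 gives p = -4.375, negative; keep [2, 2.5]
z = 2.25 gives p = 1.203125, positive; keep [2.25, 2.5]
z = 2.375 gives p = -1.3457, negative; keep [2.25, 2.375]

+-+-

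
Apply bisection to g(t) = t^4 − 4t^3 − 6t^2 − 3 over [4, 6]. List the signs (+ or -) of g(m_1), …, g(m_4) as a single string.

g(5) = -28 < 0, so the root lies in [5, 6]
g(5.5) = 65.0625 > 0, so the root lies in [5, 5.5]
g(5.25) = 12.503906 > 0, so the root lies in [5, 5.25]
g(5.125) = -9.156 < 0, so the root lies in [5.125, 5.25]

-++-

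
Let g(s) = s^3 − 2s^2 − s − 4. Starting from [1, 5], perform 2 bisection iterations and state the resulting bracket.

[2, 3]

midpoint 3: g = 2 > 0 → [1, 3]
midpoint 2: g = -6 < 0 → [2, 3]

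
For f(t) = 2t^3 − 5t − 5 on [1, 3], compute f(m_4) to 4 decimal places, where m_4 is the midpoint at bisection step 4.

m = 2, f(m) = 1 (+); new bracket [1, 2]
m = 1.5, f(m) = -5.75 (−); new bracket [1.5, 2]
m = 1.75, f(m) = -3.03125 (−); new bracket [1.75, 2]
m = 1.875, f(m) = -1.1914 (−); new bracket [1.875, 2]

-1.1914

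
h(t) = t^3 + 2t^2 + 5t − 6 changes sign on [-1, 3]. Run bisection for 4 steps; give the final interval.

midpoint 1: h = 2 > 0 → [-1, 1]
midpoint 0: h = -6 < 0 → [0, 1]
midpoint 0.5: h = -2.875 < 0 → [0.5, 1]
midpoint 0.75: h = -0.7031 < 0 → [0.75, 1]

[0.75, 1]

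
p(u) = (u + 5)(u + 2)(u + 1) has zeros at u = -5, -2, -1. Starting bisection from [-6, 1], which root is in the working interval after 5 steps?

-5

m = -2.5, p(m) = 1.875 (+); new bracket [-6, -2.5]
m = -4.25, p(m) = 5.484375 (+); new bracket [-6, -4.25]
m = -5.125, p(m) = -1.611328 (−); new bracket [-5.125, -4.25]
m = -4.6875, p(m) = 3.0969 (+); new bracket [-5.125, -4.6875]
m = -4.90625, p(m) = 1.0643 (+); new bracket [-5.125, -4.90625]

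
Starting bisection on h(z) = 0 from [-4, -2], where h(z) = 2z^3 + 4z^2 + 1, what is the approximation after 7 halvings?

midpoint -3: h = -17 < 0 → [-3, -2]
midpoint -2.5: h = -5.25 < 0 → [-2.5, -2]
midpoint -2.25: h = -1.53125 < 0 → [-2.25, -2]
midpoint -2.125: h = -0.1289 < 0 → [-2.125, -2]
midpoint -2.0625: h = 0.4683 > 0 → [-2.125, -2.0625]
midpoint -2.09375: h = 0.178 > 0 → [-2.125, -2.09375]
midpoint -2.109375: h = 0.0267 > 0 → [-2.125, -2.109375]

-2.109375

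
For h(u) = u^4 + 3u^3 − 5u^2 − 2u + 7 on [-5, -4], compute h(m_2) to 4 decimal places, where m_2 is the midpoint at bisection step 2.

21.1445

m = -4.5, h(m) = 51.4375 (+); new bracket [-4.5, -4]
m = -4.25, h(m) = 21.144531 (+); new bracket [-4.25, -4]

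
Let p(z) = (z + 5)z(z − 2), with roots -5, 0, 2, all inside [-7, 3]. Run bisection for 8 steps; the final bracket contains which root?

-5

midpoint -2: p = 24 > 0 → [-7, -2]
midpoint -4.5: p = 14.625 > 0 → [-7, -4.5]
midpoint -5.75: p = -33.421875 < 0 → [-5.75, -4.5]
midpoint -5.125: p = -4.5645 < 0 → [-5.125, -4.5]
midpoint -4.8125: p = 6.1472 > 0 → [-5.125, -4.8125]
midpoint -4.96875: p = 1.0821 > 0 → [-5.125, -4.96875]
midpoint -5.046875: p = -1.6671 < 0 → [-5.046875, -4.96875]
midpoint -5.0078125: p = -0.2742 < 0 → [-5.0078125, -4.96875]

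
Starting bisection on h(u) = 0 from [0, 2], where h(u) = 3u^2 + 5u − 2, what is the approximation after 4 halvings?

m = 1, h(m) = 6 (+); new bracket [0, 1]
m = 0.5, h(m) = 1.25 (+); new bracket [0, 0.5]
m = 0.25, h(m) = -0.5625 (−); new bracket [0.25, 0.5]
m = 0.375, h(m) = 0.2969 (+); new bracket [0.25, 0.375]

0.375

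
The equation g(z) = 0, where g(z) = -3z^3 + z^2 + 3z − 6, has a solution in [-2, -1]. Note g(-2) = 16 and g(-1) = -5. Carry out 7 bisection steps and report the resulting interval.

[-1.40625, -1.3984375]

z = -1.5 gives g = 1.875, positive; keep [-1.5, -1]
z = -1.25 gives g = -2.328125, negative; keep [-1.5, -1.25]
z = -1.375 gives g = -0.435547, negative; keep [-1.5, -1.375]
z = -1.4375 gives g = 0.6653, positive; keep [-1.4375, -1.375]
z = -1.40625 gives g = 0.1015, positive; keep [-1.40625, -1.375]
z = -1.390625 gives g = -0.1703, negative; keep [-1.40625, -1.390625]
z = -1.3984375 gives g = -0.0352, negative; keep [-1.40625, -1.3984375]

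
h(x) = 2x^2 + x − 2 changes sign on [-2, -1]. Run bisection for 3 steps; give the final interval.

m = -1.5, h(m) = 1 (+); new bracket [-1.5, -1]
m = -1.25, h(m) = -0.125 (−); new bracket [-1.5, -1.25]
m = -1.375, h(m) = 0.40625 (+); new bracket [-1.375, -1.25]

[-1.375, -1.25]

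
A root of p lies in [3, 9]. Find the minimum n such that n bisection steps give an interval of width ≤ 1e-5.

20

Width after n steps is 6/2^n. Need 2^n ≥ 6/1e-5 = 600000.
2^19 = 524288 < 600000 ≤ 2^20 = 1048576, so n = 20.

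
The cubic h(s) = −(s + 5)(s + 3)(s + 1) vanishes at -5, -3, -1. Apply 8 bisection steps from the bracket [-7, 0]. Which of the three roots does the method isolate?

h(-3.5) = -1.875 < 0, so the root lies in [-7, -3.5]
h(-5.25) = 2.390625 > 0, so the root lies in [-5.25, -3.5]
h(-4.375) = -2.900391 < 0, so the root lies in [-5.25, -4.375]
h(-4.8125) = -1.2957 < 0, so the root lies in [-5.25, -4.8125]
h(-5.03125) = 0.2559 > 0, so the root lies in [-5.03125, -4.8125]
h(-4.921875) = -0.5889 < 0, so the root lies in [-5.03125, -4.921875]
h(-4.9765625) = -0.1842 < 0, so the root lies in [-5.03125, -4.9765625]
h(-5.00390625) = 0.0313 > 0, so the root lies in [-5.00390625, -4.9765625]

-5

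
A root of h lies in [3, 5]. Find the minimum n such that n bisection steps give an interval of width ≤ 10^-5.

Width after n steps is 2/2^n. Need 2^n ≥ 2/10^-5 = 200000.
2^17 = 131072 < 200000 ≤ 2^18 = 262144, so n = 18.

18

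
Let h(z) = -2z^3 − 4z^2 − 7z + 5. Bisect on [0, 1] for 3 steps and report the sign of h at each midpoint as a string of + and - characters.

+--

z = 0.5 gives h = 0.25, positive; keep [0.5, 1]
z = 0.75 gives h = -3.34375, negative; keep [0.5, 0.75]
z = 0.625 gives h = -1.425781, negative; keep [0.5, 0.625]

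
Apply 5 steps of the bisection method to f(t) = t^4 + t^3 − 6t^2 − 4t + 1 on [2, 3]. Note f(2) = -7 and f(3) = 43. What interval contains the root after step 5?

midpoint 2.5: f = 8.1875 > 0 → [2, 2.5]
midpoint 2.25: f = -1.355469 < 0 → [2.25, 2.5]
midpoint 2.375: f = 2.869385 > 0 → [2.25, 2.375]
midpoint 2.3125: f = 0.6279 > 0 → [2.25, 2.3125]
midpoint 2.28125: f = -0.3951 < 0 → [2.28125, 2.3125]

[2.28125, 2.3125]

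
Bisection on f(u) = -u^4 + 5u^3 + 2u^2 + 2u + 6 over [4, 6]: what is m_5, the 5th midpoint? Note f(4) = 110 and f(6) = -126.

m = 5, f(m) = 66 (+); new bracket [5, 6]
m = 5.5, f(m) = -5.6875 (−); new bracket [5, 5.5]
m = 5.25, f(m) = 35.449219 (+); new bracket [5.25, 5.5]
m = 5.375, f(m) = 16.2986 (+); new bracket [5.375, 5.5]
m = 5.4375, f(m) = 5.6721 (+); new bracket [5.4375, 5.5]

5.4375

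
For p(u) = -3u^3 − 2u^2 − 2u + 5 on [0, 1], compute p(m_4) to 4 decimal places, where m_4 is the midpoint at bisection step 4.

u = 0.5 gives p = 3.125, positive; keep [0.5, 1]
u = 0.75 gives p = 1.109375, positive; keep [0.75, 1]
u = 0.875 gives p = -0.291016, negative; keep [0.75, 0.875]
u = 0.8125 gives p = 0.4456, positive; keep [0.8125, 0.875]

0.4456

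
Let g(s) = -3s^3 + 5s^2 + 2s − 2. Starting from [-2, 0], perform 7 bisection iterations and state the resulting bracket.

g(-1) = 4 > 0, so the root lies in [-1, 0]
g(-0.5) = -1.375 < 0, so the root lies in [-1, -0.5]
g(-0.75) = 0.578125 > 0, so the root lies in [-0.75, -0.5]
g(-0.625) = -0.5645 < 0, so the root lies in [-0.75, -0.625]
g(-0.6875) = -0.0369 < 0, so the root lies in [-0.75, -0.6875]
g(-0.71875) = 0.2594 > 0, so the root lies in [-0.71875, -0.6875]
g(-0.703125) = 0.1085 > 0, so the root lies in [-0.703125, -0.6875]

[-0.703125, -0.6875]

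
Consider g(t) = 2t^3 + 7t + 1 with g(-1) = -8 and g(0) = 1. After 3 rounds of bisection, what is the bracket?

midpoint -0.5: g = -2.75 < 0 → [-0.5, 0]
midpoint -0.25: g = -0.78125 < 0 → [-0.25, 0]
midpoint -0.125: g = 0.121094 > 0 → [-0.25, -0.125]

[-0.25, -0.125]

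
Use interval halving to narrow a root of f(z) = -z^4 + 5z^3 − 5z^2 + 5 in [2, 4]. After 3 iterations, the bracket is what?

[3.75, 4]

z = 3 gives f = 14, positive; keep [3, 4]
z = 3.5 gives f = 8.0625, positive; keep [3.5, 4]
z = 3.75 gives f = 0.605469, positive; keep [3.75, 4]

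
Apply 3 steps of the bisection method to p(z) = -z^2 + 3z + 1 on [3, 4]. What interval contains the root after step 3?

[3.25, 3.375]

p(3.5) = -0.75 < 0, so the root lies in [3, 3.5]
p(3.25) = 0.1875 > 0, so the root lies in [3.25, 3.5]
p(3.375) = -0.265625 < 0, so the root lies in [3.25, 3.375]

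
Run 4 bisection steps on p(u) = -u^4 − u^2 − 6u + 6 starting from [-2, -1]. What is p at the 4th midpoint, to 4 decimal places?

m = -1.5, p(m) = 7.6875 (+); new bracket [-2, -1.5]
m = -1.75, p(m) = 4.058594 (+); new bracket [-2, -1.75]
m = -1.875, p(m) = 1.374756 (+); new bracket [-2, -1.875]
m = -1.9375, p(m) = -0.2207 (−); new bracket [-1.9375, -1.875]

-0.2207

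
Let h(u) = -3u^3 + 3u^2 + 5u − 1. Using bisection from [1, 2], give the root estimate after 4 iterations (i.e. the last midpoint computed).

1.8125

m = 1.5, h(m) = 3.125 (+); new bracket [1.5, 2]
m = 1.75, h(m) = 0.859375 (+); new bracket [1.75, 2]
m = 1.875, h(m) = -0.853516 (−); new bracket [1.75, 1.875]
m = 1.8125, h(m) = 0.0549 (+); new bracket [1.8125, 1.875]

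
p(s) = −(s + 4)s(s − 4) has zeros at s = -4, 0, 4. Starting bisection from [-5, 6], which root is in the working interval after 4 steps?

m = 0.5, p(m) = 7.875 (+); new bracket [0.5, 6]
m = 3.25, p(m) = 17.671875 (+); new bracket [3.25, 6]
m = 4.625, p(m) = -24.931641 (−); new bracket [3.25, 4.625]
m = 3.9375, p(m) = 1.9534 (+); new bracket [3.9375, 4.625]

4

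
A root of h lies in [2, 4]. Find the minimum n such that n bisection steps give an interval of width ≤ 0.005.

Width after n steps is 2/2^n. Need 2^n ≥ 2/0.005 = 400.
2^8 = 256 < 400 ≤ 2^9 = 512, so n = 9.

9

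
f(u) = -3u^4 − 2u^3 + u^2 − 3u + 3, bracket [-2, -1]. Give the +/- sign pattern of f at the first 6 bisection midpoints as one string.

+---++

midpoint -1.5: f = 1.3125 > 0 → [-2, -1.5]
midpoint -1.75: f = -6.105469 < 0 → [-1.75, -1.5]
midpoint -1.625: f = -1.821045 < 0 → [-1.625, -1.5]
midpoint -1.5625: f = -0.1231 < 0 → [-1.5625, -1.5]
midpoint -1.53125: f = 0.626 > 0 → [-1.5625, -1.53125]
midpoint -1.546875: f = 0.2594 > 0 → [-1.5625, -1.546875]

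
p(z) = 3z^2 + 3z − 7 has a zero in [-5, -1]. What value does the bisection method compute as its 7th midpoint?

-2.09375

m = -3, p(m) = 11 (+); new bracket [-3, -1]
m = -2, p(m) = -1 (−); new bracket [-3, -2]
m = -2.5, p(m) = 4.25 (+); new bracket [-2.5, -2]
m = -2.25, p(m) = 1.4375 (+); new bracket [-2.25, -2]
m = -2.125, p(m) = 0.1719 (+); new bracket [-2.125, -2]
m = -2.0625, p(m) = -0.4258 (−); new bracket [-2.125, -2.0625]
m = -2.09375, p(m) = -0.1299 (−); new bracket [-2.125, -2.09375]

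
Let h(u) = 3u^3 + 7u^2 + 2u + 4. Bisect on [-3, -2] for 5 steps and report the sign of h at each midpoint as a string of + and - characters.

h(-2.5) = -4.125 < 0, so the root lies in [-2.5, -2]
h(-2.25) = 0.765625 > 0, so the root lies in [-2.5, -2.25]
h(-2.375) = -1.455078 < 0, so the root lies in [-2.375, -2.25]
h(-2.3125) = -0.2908 < 0, so the root lies in [-2.3125, -2.25]
h(-2.28125) = 0.2506 > 0, so the root lies in [-2.3125, -2.28125]

-+--+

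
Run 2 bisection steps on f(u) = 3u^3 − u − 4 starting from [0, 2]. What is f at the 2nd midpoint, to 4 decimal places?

4.6250

midpoint 1: f = -2 < 0 → [1, 2]
midpoint 1.5: f = 4.625 > 0 → [1, 1.5]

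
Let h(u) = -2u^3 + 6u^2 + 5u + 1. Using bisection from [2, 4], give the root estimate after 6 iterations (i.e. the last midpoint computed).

h(3) = 16 > 0, so the root lies in [3, 4]
h(3.5) = 6.25 > 0, so the root lies in [3.5, 4]
h(3.75) = -1.34375 < 0, so the root lies in [3.5, 3.75]
h(3.625) = 2.6992 > 0, so the root lies in [3.625, 3.75]
h(3.6875) = 0.7407 > 0, so the root lies in [3.6875, 3.75]
h(3.71875) = -0.2856 < 0, so the root lies in [3.6875, 3.71875]

3.71875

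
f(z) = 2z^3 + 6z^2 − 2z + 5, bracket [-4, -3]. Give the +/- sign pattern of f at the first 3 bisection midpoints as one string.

f(-3.5) = -0.25 < 0, so the root lies in [-3.5, -3]
f(-3.25) = 6.21875 > 0, so the root lies in [-3.5, -3.25]
f(-3.375) = 3.207031 > 0, so the root lies in [-3.5, -3.375]

-++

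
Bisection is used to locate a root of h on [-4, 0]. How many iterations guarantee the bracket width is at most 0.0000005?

Width after n steps is 4/2^n. Need 2^n ≥ 4/0.0000005 = 8000000.
2^22 = 4194304 < 8000000 ≤ 2^23 = 8388608, so n = 23.

23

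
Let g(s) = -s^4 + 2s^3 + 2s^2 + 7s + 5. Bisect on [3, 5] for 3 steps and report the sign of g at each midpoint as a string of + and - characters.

--+

g(4) = -63 < 0, so the root lies in [3, 4]
g(3.5) = -10.3125 < 0, so the root lies in [3, 3.5]
g(3.25) = 5.964844 > 0, so the root lies in [3.25, 3.5]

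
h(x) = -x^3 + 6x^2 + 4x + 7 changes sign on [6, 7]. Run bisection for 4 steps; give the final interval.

[6.6875, 6.75]

m = 6.5, h(m) = 11.875 (+); new bracket [6.5, 7]
m = 6.75, h(m) = -0.171875 (−); new bracket [6.5, 6.75]
m = 6.625, h(m) = 6.068359 (+); new bracket [6.625, 6.75]
m = 6.6875, h(m) = 3.0032 (+); new bracket [6.6875, 6.75]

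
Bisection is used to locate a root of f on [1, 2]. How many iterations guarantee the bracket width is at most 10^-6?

Width after n steps is 1/2^n. Need 2^n ≥ 1/10^-6 = 1000000.
2^19 = 524288 < 1000000 ≤ 2^20 = 1048576, so n = 20.

20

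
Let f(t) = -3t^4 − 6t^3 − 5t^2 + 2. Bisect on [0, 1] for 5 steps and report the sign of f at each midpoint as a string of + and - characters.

-++++

t = 0.5 gives f = -0.1875, negative; keep [0, 0.5]
t = 0.25 gives f = 1.582031, positive; keep [0.25, 0.5]
t = 0.375 gives f = 0.921143, positive; keep [0.375, 0.5]
t = 0.4375 gives f = 0.4306, positive; keep [0.4375, 0.5]
t = 0.46875 gives f = 0.1385, positive; keep [0.46875, 0.5]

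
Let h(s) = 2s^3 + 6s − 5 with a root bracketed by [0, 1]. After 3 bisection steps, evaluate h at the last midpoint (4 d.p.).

-0.7617

h(0.5) = -1.75 < 0, so the root lies in [0.5, 1]
h(0.75) = 0.34375 > 0, so the root lies in [0.5, 0.75]
h(0.625) = -0.761719 < 0, so the root lies in [0.625, 0.75]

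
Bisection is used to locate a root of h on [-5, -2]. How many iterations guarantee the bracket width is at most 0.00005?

16

Width after n steps is 3/2^n. Need 2^n ≥ 3/0.00005 = 60000.
2^15 = 32768 < 60000 ≤ 2^16 = 65536, so n = 16.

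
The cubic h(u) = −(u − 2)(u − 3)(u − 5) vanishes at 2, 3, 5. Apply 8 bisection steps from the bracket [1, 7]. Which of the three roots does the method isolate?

5

m = 4, h(m) = 2 (+); new bracket [4, 7]
m = 5.5, h(m) = -4.375 (−); new bracket [4, 5.5]
m = 4.75, h(m) = 1.203125 (+); new bracket [4.75, 5.5]
m = 5.125, h(m) = -0.8301 (−); new bracket [4.75, 5.125]
m = 4.9375, h(m) = 0.3557 (+); new bracket [4.9375, 5.125]
m = 5.03125, h(m) = -0.1924 (−); new bracket [4.9375, 5.03125]
m = 4.984375, h(m) = 0.0925 (+); new bracket [4.984375, 5.03125]
m = 5.0078125, h(m) = -0.0472 (−); new bracket [4.984375, 5.0078125]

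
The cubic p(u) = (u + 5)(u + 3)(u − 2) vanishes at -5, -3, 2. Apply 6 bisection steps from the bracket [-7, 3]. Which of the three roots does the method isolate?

2

u = -2 gives p = -12, negative; keep [-2, 3]
u = 0.5 gives p = -28.875, negative; keep [0.5, 3]
u = 1.75 gives p = -8.015625, negative; keep [1.75, 3]
u = 2.375 gives p = 14.8652, positive; keep [1.75, 2.375]
u = 2.0625 gives p = 2.2346, positive; keep [1.75, 2.0625]
u = 1.90625 gives p = -3.1766, negative; keep [1.90625, 2.0625]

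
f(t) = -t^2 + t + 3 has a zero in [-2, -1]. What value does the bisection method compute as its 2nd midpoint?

f(-1.5) = -0.75 < 0, so the root lies in [-1.5, -1]
f(-1.25) = 0.1875 > 0, so the root lies in [-1.5, -1.25]

-1.25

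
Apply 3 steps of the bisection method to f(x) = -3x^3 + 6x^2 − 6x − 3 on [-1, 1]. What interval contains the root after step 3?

[-0.5, -0.25]

midpoint 0: f = -3 < 0 → [-1, 0]
midpoint -0.5: f = 1.875 > 0 → [-0.5, 0]
midpoint -0.25: f = -1.078125 < 0 → [-0.5, -0.25]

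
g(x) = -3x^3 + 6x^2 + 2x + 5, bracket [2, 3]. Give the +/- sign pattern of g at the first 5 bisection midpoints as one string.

+----

g(2.5) = 0.625 > 0, so the root lies in [2.5, 3]
g(2.75) = -6.515625 < 0, so the root lies in [2.5, 2.75]
g(2.625) = -2.669922 < 0, so the root lies in [2.5, 2.625]
g(2.5625) = -0.9558 < 0, so the root lies in [2.5, 2.5625]
g(2.53125) = -0.149 < 0, so the root lies in [2.5, 2.53125]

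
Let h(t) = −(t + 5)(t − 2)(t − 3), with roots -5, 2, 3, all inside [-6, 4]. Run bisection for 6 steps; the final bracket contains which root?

-5

t = -1 gives h = -48, negative; keep [-6, -1]
t = -3.5 gives h = -53.625, negative; keep [-6, -3.5]
t = -4.75 gives h = -13.078125, negative; keep [-6, -4.75]
t = -5.375 gives h = 23.1621, positive; keep [-5.375, -4.75]
t = -5.0625 gives h = 3.5588, positive; keep [-5.0625, -4.75]
t = -4.90625 gives h = -5.119, negative; keep [-5.0625, -4.90625]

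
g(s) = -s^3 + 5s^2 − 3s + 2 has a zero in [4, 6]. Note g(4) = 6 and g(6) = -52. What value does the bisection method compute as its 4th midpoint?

4.375

g(5) = -13 < 0, so the root lies in [4, 5]
g(4.5) = -1.375 < 0, so the root lies in [4, 4.5]
g(4.25) = 2.796875 > 0, so the root lies in [4.25, 4.5]
g(4.375) = 0.8379 > 0, so the root lies in [4.375, 4.5]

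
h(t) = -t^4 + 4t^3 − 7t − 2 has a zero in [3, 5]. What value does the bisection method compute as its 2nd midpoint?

h(4) = -30 < 0, so the root lies in [3, 4]
h(3.5) = -5.0625 < 0, so the root lies in [3, 3.5]

3.5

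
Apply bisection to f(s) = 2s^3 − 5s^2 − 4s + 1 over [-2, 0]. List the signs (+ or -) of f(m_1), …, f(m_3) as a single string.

-++

midpoint -1: f = -2 < 0 → [-1, 0]
midpoint -0.5: f = 1.5 > 0 → [-1, -0.5]
midpoint -0.75: f = 0.34375 > 0 → [-1, -0.75]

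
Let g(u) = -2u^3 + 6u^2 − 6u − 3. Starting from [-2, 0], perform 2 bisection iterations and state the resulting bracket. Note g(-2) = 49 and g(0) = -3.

[-0.5, 0]

m = -1, g(m) = 11 (+); new bracket [-1, 0]
m = -0.5, g(m) = 1.75 (+); new bracket [-0.5, 0]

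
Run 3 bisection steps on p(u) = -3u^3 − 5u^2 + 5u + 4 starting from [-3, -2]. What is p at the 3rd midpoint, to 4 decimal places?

u = -2.5 gives p = 7.125, positive; keep [-2.5, -2]
u = -2.25 gives p = 1.609375, positive; keep [-2.25, -2]
u = -2.125 gives p = -0.416016, negative; keep [-2.25, -2.125]

-0.4160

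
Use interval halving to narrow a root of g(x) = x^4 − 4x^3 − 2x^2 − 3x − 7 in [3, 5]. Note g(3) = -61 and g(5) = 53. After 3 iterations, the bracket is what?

[4.5, 4.75]

g(4) = -51 < 0, so the root lies in [4, 5]
g(4.5) = -15.4375 < 0, so the root lies in [4.5, 5]
g(4.75) = 14.003906 > 0, so the root lies in [4.5, 4.75]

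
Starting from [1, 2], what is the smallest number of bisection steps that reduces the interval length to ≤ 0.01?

Width after n steps is 1/2^n. Need 2^n ≥ 1/0.01 = 100.
2^6 = 64 < 100 ≤ 2^7 = 128, so n = 7.

7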